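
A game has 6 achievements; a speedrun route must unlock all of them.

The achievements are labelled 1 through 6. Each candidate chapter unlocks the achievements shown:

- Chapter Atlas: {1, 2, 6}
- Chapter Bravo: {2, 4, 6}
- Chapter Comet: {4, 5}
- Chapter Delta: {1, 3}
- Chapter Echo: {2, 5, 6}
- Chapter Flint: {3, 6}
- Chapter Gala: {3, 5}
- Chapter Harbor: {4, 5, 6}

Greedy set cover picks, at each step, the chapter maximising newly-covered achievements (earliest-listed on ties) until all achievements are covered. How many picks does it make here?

3

Greedy: pick Atlas (covers 3 new) → pick Comet (covers 2 new) → pick Delta (covers 1 new). Total picks: 3.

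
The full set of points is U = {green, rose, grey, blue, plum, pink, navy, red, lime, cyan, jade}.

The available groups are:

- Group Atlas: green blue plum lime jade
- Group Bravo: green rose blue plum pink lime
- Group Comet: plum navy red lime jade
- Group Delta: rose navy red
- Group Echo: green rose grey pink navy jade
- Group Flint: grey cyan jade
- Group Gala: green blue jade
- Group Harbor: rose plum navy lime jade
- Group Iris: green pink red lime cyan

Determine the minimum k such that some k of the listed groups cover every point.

3

Bravo, Delta, and Flint cover everything between them: the union {green, rose, grey, blue, plum, pink, navy, red, lime, cyan, jade} is all of U.
No 2 of the 9 groups cover everything (all 36 combinations miss at least one point), so 3 is optimal.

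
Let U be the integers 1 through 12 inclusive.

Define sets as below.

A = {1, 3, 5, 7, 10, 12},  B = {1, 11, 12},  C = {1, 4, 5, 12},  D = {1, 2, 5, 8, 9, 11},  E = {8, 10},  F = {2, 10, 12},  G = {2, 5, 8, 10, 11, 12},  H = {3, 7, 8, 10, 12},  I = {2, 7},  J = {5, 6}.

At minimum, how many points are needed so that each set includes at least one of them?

4

The 4 points {5, 7, 8, 12} hit every set.
The sets B, E, I, J are pairwise disjoint, so any hitting set needs a separate point for each — at least 4. Hence 4 is optimal.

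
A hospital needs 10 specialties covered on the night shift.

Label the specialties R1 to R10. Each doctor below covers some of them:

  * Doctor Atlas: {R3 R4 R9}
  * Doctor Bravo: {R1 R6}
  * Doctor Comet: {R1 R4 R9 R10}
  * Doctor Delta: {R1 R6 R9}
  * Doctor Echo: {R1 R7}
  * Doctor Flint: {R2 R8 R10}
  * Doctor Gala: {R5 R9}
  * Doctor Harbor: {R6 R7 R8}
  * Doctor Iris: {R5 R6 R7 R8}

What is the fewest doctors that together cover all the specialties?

4

Take {Atlas, Echo, Flint, Iris}. Their union is {R1, R2, R3, R4, R5, R6, R7, R8, R9, R10}, which is all 10 specialties.
Only Flint contains R2, so Flint is forced; the remaining 7 specialties need at least 3 more doctors (each remaining doctor adds at most 3) — so at least 4 doctors are needed, and 4 is optimal.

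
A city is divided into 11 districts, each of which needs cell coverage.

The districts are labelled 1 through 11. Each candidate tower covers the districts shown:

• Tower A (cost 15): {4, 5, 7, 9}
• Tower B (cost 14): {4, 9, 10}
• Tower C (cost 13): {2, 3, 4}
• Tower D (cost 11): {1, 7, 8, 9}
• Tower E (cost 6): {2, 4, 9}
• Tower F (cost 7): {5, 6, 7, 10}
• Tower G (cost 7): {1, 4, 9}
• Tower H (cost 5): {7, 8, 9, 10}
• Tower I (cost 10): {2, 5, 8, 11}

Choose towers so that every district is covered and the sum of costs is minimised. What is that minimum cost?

37

C, F, G, I together cover every district (C ∪ F ∪ G ∪ I = {1, 2, 3, 4, 5, 6, 7, 8, 9, 10, 11}); total cost 13 + 7 + 7 + 10 = 37.
The greedy pick H, E, F, G, I, C costs 48; no covering selection beats 37.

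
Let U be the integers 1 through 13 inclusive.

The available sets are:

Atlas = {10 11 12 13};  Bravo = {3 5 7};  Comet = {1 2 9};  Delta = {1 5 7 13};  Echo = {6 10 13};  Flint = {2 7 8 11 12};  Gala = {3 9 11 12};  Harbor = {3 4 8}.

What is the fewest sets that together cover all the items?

Take {Comet, Delta, Echo, Flint, Harbor}. Their union is {1, 2, 3, 4, 5, 6, 7, 8, 9, 10, 11, 12, 13}, which is all 13 items.
No 4 of the 8 sets cover everything (all 70 combinations miss at least one item), so 5 is optimal.

5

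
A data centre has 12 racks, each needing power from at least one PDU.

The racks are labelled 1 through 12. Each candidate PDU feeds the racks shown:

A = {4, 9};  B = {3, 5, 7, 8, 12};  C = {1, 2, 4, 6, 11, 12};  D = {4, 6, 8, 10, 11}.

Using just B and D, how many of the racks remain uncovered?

Union of B, D = {3, 4, 5, 6, 7, 8, 10, 11, 12}.
Not covered: 1, 2, 9 — 3 racks.

3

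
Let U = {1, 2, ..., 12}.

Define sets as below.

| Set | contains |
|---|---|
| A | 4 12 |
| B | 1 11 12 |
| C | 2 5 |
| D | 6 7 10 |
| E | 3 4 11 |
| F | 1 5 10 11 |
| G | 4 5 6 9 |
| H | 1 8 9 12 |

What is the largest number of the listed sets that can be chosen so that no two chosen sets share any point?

4

C, D, E, H are pairwise disjoint (C={2,5}; D={6,7,10}; E={3,4,11}; H={1,8,9,12}).
Every remaining set overlaps one of these, and no 5 of the listed sets are pairwise disjoint, so 4 is the maximum.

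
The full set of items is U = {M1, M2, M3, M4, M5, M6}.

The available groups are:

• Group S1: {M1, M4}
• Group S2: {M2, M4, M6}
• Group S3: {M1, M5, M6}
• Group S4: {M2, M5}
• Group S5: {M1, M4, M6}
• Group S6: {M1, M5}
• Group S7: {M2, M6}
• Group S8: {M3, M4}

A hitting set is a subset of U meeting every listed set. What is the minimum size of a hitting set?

3

H = {M1, M2, M3} meets every group (each contains at least one member of H), and |H| = 3.
The groups S6, S7, S8 are pairwise disjoint, so any hitting set needs a separate item for each — at least 3. Hence 3 is optimal.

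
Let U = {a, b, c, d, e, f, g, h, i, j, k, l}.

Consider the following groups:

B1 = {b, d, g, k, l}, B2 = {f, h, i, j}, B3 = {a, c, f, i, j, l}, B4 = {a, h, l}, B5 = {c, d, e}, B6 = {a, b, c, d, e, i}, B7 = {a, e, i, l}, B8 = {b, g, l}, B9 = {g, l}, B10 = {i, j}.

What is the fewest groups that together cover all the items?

B1, B2, and B6 cover everything between them: the union {a, b, c, d, e, f, g, h, i, j, k, l} is all of U.
Only B1 contains k, so B1 is forced; the remaining 7 items need at least 2 more groups (each remaining group adds at most 5) — so at least 3 groups are needed, and 3 is optimal.

3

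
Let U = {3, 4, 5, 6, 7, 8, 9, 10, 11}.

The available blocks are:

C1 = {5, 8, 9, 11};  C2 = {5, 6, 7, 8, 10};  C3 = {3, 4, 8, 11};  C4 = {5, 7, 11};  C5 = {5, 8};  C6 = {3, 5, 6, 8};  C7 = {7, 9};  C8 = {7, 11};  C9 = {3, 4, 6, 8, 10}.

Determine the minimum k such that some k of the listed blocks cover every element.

C4 and C7 and C9 together: C4 ∪ C7 ∪ C9 = {3, 4, 5, 6, 7, 8, 9, 10, 11} — every element is covered.
No 2 of the 9 blocks cover everything (all 36 combinations miss at least one element), so 3 is optimal.

3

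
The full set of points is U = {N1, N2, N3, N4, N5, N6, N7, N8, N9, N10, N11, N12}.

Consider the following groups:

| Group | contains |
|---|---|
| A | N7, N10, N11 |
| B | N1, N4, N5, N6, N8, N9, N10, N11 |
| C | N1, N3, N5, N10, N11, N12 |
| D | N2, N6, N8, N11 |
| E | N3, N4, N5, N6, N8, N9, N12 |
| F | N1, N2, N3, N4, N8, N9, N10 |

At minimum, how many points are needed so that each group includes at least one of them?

Take H = {N3, N11}. Each listed group contains at least one of these, so H is a hitting set of size 2.
The groups A, E are pairwise disjoint, so any hitting set needs a separate point for each — at least 2. Hence 2 is optimal.

2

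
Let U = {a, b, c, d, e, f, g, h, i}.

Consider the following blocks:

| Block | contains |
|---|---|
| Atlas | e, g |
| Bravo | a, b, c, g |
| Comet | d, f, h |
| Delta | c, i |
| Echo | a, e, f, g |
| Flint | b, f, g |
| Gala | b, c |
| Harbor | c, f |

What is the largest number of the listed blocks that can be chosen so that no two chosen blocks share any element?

3

Atlas, Comet, Gala are pairwise disjoint (Atlas={e,g}; Comet={d,f,h}; Gala={b,c}).
Every remaining block overlaps one of these, and no 4 of the listed blocks are pairwise disjoint, so 3 is the maximum.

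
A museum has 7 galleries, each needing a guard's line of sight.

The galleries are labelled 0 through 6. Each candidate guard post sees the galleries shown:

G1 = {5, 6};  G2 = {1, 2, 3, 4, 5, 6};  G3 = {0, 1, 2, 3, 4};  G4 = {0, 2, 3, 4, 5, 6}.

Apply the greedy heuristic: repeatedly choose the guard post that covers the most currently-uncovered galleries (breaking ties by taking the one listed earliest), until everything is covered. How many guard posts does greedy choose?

Greedy: pick G2 (covers 6 new) → pick G3 (covers 1 new). Total picks: 2.

2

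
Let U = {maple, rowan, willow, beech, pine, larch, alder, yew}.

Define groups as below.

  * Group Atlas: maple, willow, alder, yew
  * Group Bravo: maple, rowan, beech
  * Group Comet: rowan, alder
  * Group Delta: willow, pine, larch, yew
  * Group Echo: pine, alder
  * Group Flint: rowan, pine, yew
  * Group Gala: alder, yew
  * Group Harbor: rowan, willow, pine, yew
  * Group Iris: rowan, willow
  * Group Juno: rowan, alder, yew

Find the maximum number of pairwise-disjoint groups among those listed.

Comet, Delta are pairwise disjoint (Comet={rowan,alder}; Delta={willow,pine,larch,yew}).
Every remaining group overlaps one of these, and no 3 of the listed groups are pairwise disjoint, so 2 is the maximum.

2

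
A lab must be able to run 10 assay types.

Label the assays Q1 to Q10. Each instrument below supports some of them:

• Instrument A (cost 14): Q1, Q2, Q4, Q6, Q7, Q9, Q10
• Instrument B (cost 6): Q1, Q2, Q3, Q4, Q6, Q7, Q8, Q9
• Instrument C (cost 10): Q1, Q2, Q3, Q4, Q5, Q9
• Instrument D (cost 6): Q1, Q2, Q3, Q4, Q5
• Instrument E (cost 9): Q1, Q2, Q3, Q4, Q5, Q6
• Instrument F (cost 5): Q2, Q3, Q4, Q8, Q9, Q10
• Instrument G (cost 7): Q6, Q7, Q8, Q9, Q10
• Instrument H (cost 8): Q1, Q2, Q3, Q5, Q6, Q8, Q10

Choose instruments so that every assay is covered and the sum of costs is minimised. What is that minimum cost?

13

D, G together cover every assay (D ∪ G = {Q1, Q2, Q3, Q4, Q5, Q6, Q7, Q8, Q9, Q10}); total cost 6 + 7 = 13.
The greedy pick B, H costs 14; no covering selection beats 13.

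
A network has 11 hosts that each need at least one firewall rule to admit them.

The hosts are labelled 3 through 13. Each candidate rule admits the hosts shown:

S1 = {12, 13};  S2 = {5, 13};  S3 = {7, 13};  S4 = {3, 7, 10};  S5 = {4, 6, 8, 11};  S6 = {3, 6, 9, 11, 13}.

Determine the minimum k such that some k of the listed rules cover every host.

Take {S1, S2, S4, S5, S6}. Their union is {3, 4, 5, 6, 7, 8, 9, 10, 11, 12, 13}, which is all 11 hosts.
No 4 of the 6 rules cover everything (all 15 combinations miss at least one host), so 5 is optimal.

5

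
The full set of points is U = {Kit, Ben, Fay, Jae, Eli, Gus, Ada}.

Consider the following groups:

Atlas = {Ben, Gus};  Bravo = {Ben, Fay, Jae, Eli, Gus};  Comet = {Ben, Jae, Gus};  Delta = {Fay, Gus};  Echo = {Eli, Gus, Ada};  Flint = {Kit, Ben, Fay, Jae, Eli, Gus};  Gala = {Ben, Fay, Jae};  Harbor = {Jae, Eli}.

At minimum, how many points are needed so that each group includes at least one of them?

2

H = {Jae, Gus} meets every group (each contains at least one member of H), and |H| = 2.
The groups Echo, Gala are pairwise disjoint, so any hitting set needs a separate point for each — at least 2. Hence 2 is optimal.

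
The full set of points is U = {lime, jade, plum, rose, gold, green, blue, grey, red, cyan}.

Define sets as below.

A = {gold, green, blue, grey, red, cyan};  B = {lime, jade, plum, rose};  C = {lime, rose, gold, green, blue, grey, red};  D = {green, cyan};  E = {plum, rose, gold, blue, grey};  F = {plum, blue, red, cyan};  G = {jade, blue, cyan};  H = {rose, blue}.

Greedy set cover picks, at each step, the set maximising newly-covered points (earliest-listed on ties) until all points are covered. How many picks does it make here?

3

Greedy: pick C (covers 7 new) → pick B (covers 2 new) → pick A (covers 1 new). Total picks: 3.
(The true minimum cover uses only 2 sets, so greedy is not optimal here.)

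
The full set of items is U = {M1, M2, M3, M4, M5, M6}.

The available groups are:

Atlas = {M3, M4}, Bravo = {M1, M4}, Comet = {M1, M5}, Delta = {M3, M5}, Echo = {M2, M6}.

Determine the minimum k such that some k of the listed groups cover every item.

3

Take {Atlas, Comet, Echo}. Their union is {M1, M2, M3, M4, M5, M6}, which is all 6 items.
Each group has at most 2 items, and 2·2 = 4 < 6 — so at least 3 groups are needed, and 3 is optimal.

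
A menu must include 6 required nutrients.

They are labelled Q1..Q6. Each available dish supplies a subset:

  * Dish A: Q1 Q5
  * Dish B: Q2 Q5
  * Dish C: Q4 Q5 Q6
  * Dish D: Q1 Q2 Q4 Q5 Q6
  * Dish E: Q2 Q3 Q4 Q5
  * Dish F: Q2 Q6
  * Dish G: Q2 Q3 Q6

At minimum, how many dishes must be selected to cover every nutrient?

D and E together: D ∪ E = {Q1, Q2, Q3, Q4, Q5, Q6} — every nutrient is covered.
No single dish has all 6 nutrients (the largest, D, has 5), so 2 is optimal.

2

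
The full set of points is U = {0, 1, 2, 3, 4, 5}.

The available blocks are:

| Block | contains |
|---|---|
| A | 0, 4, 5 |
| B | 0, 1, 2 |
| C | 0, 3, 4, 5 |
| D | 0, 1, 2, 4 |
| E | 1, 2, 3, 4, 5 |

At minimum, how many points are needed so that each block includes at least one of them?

H = {1, 5} meets every block (each contains at least one member of H), and |H| = 2.
No single point lies in every block, so at least 2 are needed and 2 is optimal.

2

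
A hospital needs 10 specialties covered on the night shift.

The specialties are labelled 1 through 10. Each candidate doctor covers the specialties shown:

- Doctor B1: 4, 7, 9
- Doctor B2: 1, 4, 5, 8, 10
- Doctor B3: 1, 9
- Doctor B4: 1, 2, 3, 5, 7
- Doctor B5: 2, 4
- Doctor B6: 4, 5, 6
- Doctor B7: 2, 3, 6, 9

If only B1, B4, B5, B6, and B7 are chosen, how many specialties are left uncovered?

Union of B1, B4, B5, B6, B7 = {1, 2, 3, 4, 5, 6, 7, 9}.
Not covered: 8, 10 — 2 specialties.

2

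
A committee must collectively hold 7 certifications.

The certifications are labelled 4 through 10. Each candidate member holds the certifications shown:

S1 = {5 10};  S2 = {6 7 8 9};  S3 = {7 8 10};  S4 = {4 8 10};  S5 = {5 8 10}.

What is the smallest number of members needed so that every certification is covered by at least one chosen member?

S2 and S4 and S5 together: S2 ∪ S4 ∪ S5 = {4, 5, 6, 7, 8, 9, 10} — every certification is covered.
Only S4 contains 4, so S4 is forced; the remaining 4 certifications need at least 2 more members (each remaining member adds at most 3) — so at least 3 members are needed, and 3 is optimal.

3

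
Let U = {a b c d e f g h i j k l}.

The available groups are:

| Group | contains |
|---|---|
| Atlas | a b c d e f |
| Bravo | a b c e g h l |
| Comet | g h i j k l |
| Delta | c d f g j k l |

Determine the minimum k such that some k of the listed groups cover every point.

2

Take {Atlas, Comet}. Their union is {a, b, c, d, e, f, g, h, i, j, k, l}, which is all 12 points.
No single group has all 12 points (the largest, Bravo, has 7), so 2 is optimal.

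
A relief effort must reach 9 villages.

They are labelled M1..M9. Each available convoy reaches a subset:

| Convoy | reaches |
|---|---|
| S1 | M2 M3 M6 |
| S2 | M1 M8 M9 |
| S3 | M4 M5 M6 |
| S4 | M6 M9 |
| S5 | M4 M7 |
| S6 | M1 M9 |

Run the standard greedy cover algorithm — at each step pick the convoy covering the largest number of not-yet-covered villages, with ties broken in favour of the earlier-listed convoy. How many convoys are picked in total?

Greedy: pick S1 (covers 3 new) → pick S2 (covers 3 new) → pick S3 (covers 2 new) → pick S5 (covers 1 new). Total picks: 4.

4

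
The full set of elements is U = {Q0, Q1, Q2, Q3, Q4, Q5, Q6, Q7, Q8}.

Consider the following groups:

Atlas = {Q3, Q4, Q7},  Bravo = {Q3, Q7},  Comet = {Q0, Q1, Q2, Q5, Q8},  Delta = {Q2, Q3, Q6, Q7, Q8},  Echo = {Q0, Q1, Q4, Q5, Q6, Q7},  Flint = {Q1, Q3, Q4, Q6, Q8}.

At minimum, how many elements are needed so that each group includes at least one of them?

2

H = {Q7, Q8} meets every group (each contains at least one member of H), and |H| = 2.
The groups Atlas, Comet are pairwise disjoint, so any hitting set needs a separate element for each — at least 2. Hence 2 is optimal.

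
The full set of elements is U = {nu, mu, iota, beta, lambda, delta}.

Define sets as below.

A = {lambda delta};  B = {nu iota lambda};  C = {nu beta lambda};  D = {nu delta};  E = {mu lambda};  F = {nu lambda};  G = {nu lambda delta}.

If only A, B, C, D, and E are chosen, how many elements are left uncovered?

0

Union of A, B, C, D, E = {nu, mu, iota, beta, lambda, delta} — that's every element, so 0 are uncovered.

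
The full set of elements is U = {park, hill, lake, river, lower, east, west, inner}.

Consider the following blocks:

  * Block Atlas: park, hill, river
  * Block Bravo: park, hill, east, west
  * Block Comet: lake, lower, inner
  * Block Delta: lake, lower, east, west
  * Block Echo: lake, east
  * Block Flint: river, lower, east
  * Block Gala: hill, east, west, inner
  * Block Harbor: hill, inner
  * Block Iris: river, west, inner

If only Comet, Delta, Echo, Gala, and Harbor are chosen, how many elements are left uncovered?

2

Union of Comet, Delta, Echo, Gala, Harbor = {hill, lake, lower, east, west, inner}.
Not covered: park, river — 2 elements.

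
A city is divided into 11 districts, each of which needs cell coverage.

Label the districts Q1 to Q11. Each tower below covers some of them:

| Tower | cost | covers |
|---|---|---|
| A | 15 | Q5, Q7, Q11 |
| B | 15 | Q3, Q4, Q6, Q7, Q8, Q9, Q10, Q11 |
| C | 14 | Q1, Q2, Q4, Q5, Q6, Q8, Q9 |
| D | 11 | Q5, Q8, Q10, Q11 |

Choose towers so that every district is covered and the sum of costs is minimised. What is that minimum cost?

29

B, C together cover every district (B ∪ C = {Q1, Q2, Q3, Q4, Q5, Q6, Q7, Q8, Q9, Q10, Q11}); total cost 15 + 14 = 29.
No covering selection has total cost below 29.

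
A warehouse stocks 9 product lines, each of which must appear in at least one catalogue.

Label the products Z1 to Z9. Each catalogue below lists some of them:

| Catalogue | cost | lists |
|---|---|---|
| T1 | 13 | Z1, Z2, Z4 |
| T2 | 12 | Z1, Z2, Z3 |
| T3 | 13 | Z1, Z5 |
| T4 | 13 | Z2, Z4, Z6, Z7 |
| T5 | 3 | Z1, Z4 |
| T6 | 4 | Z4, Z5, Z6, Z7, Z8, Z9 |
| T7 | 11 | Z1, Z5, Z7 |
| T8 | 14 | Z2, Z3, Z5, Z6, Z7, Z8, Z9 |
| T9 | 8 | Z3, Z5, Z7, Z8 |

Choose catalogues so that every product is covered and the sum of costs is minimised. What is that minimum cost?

16

T2, T6 together cover every product (T2 ∪ T6 = {Z1, Z2, Z3, Z4, Z5, Z6, Z7, Z8, Z9}); total cost 12 + 4 = 16.
The greedy pick T6, T5, T2 costs 19; no covering selection beats 16.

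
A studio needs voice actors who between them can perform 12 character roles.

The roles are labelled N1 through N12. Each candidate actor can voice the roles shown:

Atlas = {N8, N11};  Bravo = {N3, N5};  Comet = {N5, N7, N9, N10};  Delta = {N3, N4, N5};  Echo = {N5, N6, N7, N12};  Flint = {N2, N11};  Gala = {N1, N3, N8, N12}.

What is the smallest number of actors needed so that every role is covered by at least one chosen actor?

5

Take {Comet, Delta, Echo, Flint, Gala}. Their union is {N1, N2, N3, N4, N5, N6, N7, N8, N9, N10, N11, N12}, which is all 12 roles.
No 4 of the 7 actors cover everything (all 35 combinations miss at least one role), so 5 is optimal.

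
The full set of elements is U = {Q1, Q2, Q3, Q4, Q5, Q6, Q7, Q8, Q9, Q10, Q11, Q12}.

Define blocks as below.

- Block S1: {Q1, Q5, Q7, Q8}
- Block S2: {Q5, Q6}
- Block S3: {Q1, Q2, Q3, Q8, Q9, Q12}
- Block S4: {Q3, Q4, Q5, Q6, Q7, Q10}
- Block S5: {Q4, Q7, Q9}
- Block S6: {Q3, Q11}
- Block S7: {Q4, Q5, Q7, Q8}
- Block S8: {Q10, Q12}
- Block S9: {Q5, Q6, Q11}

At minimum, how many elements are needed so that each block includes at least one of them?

The 4 elements {Q5, Q7, Q11, Q12} hit every block.
The blocks S2, S5, S6, S8 are pairwise disjoint, so any hitting set needs a separate element for each — at least 4. Hence 4 is optimal.

4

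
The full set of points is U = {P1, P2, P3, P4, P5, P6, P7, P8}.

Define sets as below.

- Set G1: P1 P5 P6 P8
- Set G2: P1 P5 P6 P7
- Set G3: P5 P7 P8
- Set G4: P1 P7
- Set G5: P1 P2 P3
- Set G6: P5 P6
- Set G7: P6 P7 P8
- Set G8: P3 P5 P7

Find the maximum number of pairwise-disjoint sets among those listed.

G3, G5 are pairwise disjoint (G3={P5,P7,P8}; G5={P1,P2,P3}).
Every remaining set overlaps one of these, and no 3 of the listed sets are pairwise disjoint, so 2 is the maximum.

2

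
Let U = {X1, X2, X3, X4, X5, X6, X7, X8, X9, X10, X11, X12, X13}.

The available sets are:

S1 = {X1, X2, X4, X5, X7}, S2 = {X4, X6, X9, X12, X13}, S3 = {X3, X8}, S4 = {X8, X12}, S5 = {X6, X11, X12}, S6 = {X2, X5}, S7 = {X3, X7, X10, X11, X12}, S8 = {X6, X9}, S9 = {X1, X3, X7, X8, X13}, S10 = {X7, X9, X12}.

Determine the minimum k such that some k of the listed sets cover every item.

4

S2, S6, S7, and S9 cover everything between them: the union {X1, X2, X3, X4, X5, X6, X7, X8, X9, X10, X11, X12, X13} is all of U.
No 3 of the 10 sets cover everything (all 120 combinations miss at least one item), so 4 is optimal.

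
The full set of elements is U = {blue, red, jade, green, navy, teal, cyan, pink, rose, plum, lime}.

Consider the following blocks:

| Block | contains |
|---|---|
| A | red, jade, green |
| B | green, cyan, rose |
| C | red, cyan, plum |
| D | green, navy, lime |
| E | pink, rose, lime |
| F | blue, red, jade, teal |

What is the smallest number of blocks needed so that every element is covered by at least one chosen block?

Take {C, D, E, F}. Their union is {blue, red, jade, green, navy, teal, cyan, pink, rose, plum, lime}, which is all 11 elements.
Only F contains blue, so F is forced; the remaining 7 elements need at least 3 more blocks (each remaining block adds at most 3) — so at least 4 blocks are needed, and 4 is optimal.

4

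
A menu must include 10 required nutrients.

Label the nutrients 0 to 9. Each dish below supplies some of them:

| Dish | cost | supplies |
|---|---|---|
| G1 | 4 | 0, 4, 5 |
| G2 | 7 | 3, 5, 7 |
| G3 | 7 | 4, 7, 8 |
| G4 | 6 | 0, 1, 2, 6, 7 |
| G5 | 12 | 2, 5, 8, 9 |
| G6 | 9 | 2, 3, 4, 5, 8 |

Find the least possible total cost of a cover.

G4, G5, G6 together cover every nutrient (G4 ∪ G5 ∪ G6 = {0, 1, 2, 3, 4, 5, 6, 7, 8, 9}); total cost 6 + 12 + 9 = 27.
The greedy pick G4, G1, G6, G5 costs 31; no covering selection beats 27.

27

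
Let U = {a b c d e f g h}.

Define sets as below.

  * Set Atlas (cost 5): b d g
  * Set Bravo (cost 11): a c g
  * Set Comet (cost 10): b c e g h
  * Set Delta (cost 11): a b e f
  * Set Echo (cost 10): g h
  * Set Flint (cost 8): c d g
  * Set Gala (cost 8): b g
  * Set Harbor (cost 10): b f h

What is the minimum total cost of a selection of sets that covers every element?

Atlas, Comet, Delta together cover every element (Atlas ∪ Comet ∪ Delta = {a, b, c, d, e, f, g, h}); total cost 5 + 10 + 11 = 26.
No covering selection has total cost below 26.

26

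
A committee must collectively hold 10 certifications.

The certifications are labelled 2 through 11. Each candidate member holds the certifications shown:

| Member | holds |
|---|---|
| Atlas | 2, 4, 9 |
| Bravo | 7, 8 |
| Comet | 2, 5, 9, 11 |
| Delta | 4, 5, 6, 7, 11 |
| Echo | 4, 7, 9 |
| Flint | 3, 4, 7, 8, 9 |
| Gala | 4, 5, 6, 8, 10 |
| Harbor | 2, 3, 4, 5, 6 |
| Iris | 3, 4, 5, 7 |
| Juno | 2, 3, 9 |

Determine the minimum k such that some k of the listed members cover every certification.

3

Comet and Gala and Iris together: Comet ∪ Gala ∪ Iris = {2, 3, 4, 5, 6, 7, 8, 9, 10, 11} — every certification is covered.
Only Gala contains 10, so Gala is forced; the remaining 5 certifications need at least 2 more members (each remaining member adds at most 3) — so at least 3 members are needed, and 3 is optimal.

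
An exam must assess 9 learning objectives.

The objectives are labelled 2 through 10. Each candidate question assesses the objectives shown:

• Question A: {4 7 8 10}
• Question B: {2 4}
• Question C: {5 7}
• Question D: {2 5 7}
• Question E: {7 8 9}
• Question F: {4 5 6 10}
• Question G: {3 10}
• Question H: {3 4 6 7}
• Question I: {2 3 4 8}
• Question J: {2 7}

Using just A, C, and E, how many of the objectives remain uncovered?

3

Union of A, C, E = {4, 5, 7, 8, 9, 10}.
Not covered: 2, 3, 6 — 3 objectives.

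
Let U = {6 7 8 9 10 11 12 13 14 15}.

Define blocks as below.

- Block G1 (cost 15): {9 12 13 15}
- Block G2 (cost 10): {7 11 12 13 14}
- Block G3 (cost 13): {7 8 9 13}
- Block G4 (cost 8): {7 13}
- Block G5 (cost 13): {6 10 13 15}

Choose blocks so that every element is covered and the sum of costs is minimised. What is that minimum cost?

G2, G3, G5 together cover every element (G2 ∪ G3 ∪ G5 = {6, 7, 8, 9, 10, 11, 12, 13, 14, 15}); total cost 10 + 13 + 13 = 36.
No covering selection has total cost below 36.

36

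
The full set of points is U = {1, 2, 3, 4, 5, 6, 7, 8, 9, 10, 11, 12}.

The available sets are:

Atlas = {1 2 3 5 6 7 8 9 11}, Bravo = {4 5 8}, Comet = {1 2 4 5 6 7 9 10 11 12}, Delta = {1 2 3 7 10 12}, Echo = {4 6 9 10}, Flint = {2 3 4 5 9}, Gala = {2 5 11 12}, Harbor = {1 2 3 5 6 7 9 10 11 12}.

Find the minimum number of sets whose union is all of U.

2

Atlas and Comet together: Atlas ∪ Comet = {1, 2, 3, 4, 5, 6, 7, 8, 9, 10, 11, 12} — every point is covered.
No single set has all 12 points (the largest, Comet, has 10), so 2 is optimal.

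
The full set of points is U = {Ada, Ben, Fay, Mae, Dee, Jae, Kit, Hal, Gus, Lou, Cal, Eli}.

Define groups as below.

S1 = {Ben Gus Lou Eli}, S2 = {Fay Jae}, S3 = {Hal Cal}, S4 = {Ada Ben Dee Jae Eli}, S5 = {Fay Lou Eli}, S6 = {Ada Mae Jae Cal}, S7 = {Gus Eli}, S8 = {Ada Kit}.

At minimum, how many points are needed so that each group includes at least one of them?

4

Take H = {Jae, Kit, Hal, Eli}. Each listed group contains at least one of these, so H is a hitting set of size 4.
The groups S2, S3, S7, S8 are pairwise disjoint, so any hitting set needs a separate point for each — at least 4. Hence 4 is optimal.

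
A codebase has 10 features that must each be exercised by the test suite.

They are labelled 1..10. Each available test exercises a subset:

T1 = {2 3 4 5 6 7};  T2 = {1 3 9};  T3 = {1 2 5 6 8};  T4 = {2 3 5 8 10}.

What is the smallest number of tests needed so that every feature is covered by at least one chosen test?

T1 and T2 and T4 together: T1 ∪ T2 ∪ T4 = {1, 2, 3, 4, 5, 6, 7, 8, 9, 10} — every feature is covered.
Only T1 contains 4, so T1 is forced; the remaining 4 features need at least 2 more tests (each remaining test adds at most 2) — so at least 3 tests are needed, and 3 is optimal.

3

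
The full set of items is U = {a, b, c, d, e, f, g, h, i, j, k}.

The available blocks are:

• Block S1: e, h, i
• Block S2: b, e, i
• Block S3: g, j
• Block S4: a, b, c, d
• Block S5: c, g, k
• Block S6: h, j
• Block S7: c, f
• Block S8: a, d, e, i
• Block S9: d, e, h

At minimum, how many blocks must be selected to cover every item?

Take {S1, S3, S4, S5, S7}. Their union is {a, b, c, d, e, f, g, h, i, j, k}, which is all 11 items.
No 4 of the 9 blocks cover everything (all 126 combinations miss at least one item), so 5 is optimal.

5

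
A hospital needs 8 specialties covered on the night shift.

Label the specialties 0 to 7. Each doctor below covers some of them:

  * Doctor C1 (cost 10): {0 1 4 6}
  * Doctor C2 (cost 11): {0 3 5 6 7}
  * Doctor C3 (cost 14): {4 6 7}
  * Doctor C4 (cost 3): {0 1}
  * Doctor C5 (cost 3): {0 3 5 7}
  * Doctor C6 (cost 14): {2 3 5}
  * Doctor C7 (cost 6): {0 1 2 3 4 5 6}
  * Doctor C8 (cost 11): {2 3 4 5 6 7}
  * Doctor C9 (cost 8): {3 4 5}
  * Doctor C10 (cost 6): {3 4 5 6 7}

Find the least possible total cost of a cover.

C5, C7 together cover every specialty (C5 ∪ C7 = {0, 1, 2, 3, 4, 5, 6, 7}); total cost 3 + 6 = 9.
No covering selection has total cost below 9.

9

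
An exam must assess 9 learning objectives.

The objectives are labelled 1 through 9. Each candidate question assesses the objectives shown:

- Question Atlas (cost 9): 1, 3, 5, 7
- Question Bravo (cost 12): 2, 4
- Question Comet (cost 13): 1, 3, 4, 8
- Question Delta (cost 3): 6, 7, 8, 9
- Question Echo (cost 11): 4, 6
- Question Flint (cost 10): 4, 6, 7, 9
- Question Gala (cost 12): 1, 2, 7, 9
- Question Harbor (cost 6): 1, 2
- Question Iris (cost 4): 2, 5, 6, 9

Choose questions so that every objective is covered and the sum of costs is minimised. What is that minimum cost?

20

Comet, Delta, Iris together cover every objective (Comet ∪ Delta ∪ Iris = {1, 2, 3, 4, 5, 6, 7, 8, 9}); total cost 13 + 3 + 4 = 20.
No covering selection has total cost below 20.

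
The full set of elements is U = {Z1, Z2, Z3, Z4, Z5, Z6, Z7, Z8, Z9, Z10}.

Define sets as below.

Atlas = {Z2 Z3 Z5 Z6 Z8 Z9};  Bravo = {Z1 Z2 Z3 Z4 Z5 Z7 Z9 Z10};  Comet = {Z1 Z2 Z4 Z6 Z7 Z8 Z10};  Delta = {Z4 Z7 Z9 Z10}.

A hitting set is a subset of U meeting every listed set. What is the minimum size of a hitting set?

The 2 elements {Z4, Z8} hit every set.
No single element lies in every set, so at least 2 are needed and 2 is optimal.

2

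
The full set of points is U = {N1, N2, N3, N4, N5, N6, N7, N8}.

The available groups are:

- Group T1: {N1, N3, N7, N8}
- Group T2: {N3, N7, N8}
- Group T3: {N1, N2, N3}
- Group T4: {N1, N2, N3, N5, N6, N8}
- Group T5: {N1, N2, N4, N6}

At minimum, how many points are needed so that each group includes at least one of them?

2

Take H = {N3, N4}. Each listed group contains at least one of these, so H is a hitting set of size 2.
The groups T2, T5 are pairwise disjoint, so any hitting set needs a separate point for each — at least 2. Hence 2 is optimal.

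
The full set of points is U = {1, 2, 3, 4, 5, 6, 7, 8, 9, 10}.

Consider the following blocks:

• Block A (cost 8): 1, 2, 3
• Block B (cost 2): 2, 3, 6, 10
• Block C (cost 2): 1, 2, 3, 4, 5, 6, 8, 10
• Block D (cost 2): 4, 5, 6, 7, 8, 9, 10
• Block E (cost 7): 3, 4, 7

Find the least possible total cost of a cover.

4

C, D together cover every point (C ∪ D = {1, 2, 3, 4, 5, 6, 7, 8, 9, 10}); total cost 2 + 2 = 4.
No covering selection has total cost below 4.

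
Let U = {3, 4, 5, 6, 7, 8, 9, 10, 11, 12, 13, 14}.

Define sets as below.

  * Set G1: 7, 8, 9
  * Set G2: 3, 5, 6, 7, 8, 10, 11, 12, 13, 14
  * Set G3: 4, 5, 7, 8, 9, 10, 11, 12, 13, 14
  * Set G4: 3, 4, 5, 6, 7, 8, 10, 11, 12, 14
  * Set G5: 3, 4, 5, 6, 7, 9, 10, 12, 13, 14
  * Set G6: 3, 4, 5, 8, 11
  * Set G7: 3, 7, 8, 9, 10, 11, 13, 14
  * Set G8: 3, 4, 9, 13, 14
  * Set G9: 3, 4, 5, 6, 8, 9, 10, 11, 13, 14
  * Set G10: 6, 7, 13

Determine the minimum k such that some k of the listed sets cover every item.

2

G5 and G9 cover everything between them: the union {3, 4, 5, 6, 7, 8, 9, 10, 11, 12, 13, 14} is all of U.
No single set has all 12 items (the largest, G2, has 10), so 2 is optimal.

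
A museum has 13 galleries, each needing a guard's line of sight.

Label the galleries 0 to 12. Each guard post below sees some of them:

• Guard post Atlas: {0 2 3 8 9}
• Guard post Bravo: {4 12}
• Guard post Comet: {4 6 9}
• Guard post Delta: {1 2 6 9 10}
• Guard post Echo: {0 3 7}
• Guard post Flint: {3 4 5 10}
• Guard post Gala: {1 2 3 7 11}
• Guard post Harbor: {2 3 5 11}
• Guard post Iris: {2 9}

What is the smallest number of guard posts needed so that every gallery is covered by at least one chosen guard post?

5

Atlas and Bravo and Delta and Echo and Harbor together: Atlas ∪ Bravo ∪ Delta ∪ Echo ∪ Harbor = {0, 1, 2, 3, 4, 5, 6, 7, 8, 9, 10, 11, 12} — every gallery is covered.
No 4 of the 9 guard posts cover everything (all 126 combinations miss at least one gallery), so 5 is optimal.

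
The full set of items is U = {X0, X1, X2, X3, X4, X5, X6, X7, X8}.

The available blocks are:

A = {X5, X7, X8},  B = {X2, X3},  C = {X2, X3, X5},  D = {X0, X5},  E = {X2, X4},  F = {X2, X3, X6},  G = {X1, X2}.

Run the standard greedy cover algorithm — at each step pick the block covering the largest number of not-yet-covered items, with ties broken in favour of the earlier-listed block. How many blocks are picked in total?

Greedy: pick A (covers 3 new) → pick F (covers 3 new) → pick D (covers 1 new) → pick E (covers 1 new) → pick G (covers 1 new). Total picks: 5.

5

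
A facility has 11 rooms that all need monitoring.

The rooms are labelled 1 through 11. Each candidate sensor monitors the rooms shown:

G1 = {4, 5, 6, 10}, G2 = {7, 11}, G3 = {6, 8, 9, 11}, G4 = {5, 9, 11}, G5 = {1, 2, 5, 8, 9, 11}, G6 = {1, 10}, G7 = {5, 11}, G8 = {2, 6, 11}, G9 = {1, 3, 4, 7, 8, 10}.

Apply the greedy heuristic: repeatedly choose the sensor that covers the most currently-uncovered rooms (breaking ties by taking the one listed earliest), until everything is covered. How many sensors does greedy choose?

Greedy: pick G5 (covers 6 new) → pick G9 (covers 4 new) → pick G1 (covers 1 new). Total picks: 3.

3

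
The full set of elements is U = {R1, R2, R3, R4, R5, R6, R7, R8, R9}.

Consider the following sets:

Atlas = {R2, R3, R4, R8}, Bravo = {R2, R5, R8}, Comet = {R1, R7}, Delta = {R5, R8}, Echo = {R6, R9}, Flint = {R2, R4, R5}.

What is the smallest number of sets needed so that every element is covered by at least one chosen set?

4

Atlas and Comet and Delta and Echo together: Atlas ∪ Comet ∪ Delta ∪ Echo = {R1, R2, R3, R4, R5, R6, R7, R8, R9} — every element is covered.
Only Atlas contains R3, so Atlas is forced; the remaining 5 elements need at least 3 more sets (each remaining set adds at most 2) — so at least 4 sets are needed, and 4 is optimal.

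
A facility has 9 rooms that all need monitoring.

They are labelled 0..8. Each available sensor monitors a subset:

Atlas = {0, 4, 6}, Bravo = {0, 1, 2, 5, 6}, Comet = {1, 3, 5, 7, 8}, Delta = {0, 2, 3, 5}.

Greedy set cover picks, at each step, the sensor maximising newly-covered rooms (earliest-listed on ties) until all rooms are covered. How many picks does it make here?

Greedy: pick Bravo (covers 5 new) → pick Comet (covers 3 new) → pick Atlas (covers 1 new). Total picks: 3.

3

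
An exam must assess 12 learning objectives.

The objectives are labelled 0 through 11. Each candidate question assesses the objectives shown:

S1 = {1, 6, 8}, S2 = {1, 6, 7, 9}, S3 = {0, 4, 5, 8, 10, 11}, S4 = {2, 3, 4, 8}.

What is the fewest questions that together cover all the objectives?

3

Take {S2, S3, S4}. Their union is {0, 1, 2, 3, 4, 5, 6, 7, 8, 9, 10, 11}, which is all 12 objectives.
Only S3 contains 0, so S3 is forced; the remaining 6 objectives need at least 2 more questions (each remaining question adds at most 4) — so at least 3 questions are needed, and 3 is optimal.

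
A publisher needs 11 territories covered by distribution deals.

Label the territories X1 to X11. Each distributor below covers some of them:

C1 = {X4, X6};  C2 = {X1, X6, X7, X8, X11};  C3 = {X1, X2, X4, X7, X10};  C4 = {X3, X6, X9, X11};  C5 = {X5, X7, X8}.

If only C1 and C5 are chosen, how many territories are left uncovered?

6

Union of C1, C5 = {X4, X5, X6, X7, X8}.
Not covered: X1, X2, X3, X9, X10, X11 — 6 territories.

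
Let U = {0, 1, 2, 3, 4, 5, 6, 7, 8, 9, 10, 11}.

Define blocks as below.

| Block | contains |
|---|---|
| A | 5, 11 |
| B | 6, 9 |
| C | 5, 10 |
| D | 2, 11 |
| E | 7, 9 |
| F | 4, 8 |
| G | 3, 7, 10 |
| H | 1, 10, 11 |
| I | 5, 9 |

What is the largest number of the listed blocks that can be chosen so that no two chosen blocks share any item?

4

B, C, D, F are pairwise disjoint (B={6,9}; C={5,10}; D={2,11}; F={4,8}).
Every remaining block overlaps one of these, and no 5 of the listed blocks are pairwise disjoint, so 4 is the maximum.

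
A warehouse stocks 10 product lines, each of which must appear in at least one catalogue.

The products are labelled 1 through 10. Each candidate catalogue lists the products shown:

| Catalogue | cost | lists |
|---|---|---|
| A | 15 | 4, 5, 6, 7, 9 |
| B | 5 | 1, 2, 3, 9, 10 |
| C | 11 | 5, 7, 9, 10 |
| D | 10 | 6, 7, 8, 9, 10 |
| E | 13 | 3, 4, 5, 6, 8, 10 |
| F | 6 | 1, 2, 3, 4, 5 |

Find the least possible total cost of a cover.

D, F together cover every product (D ∪ F = {1, 2, 3, 4, 5, 6, 7, 8, 9, 10}); total cost 10 + 6 = 16.
The greedy pick B, F, D costs 21; no covering selection beats 16.

16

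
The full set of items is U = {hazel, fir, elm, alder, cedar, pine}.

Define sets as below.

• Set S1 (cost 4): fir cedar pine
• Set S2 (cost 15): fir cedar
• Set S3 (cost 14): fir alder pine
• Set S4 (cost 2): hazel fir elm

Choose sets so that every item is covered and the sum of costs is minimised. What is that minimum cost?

20

S1, S3, S4 together cover every item (S1 ∪ S3 ∪ S4 = {hazel, fir, elm, alder, cedar, pine}); total cost 4 + 14 + 2 = 20.
No covering selection has total cost below 20.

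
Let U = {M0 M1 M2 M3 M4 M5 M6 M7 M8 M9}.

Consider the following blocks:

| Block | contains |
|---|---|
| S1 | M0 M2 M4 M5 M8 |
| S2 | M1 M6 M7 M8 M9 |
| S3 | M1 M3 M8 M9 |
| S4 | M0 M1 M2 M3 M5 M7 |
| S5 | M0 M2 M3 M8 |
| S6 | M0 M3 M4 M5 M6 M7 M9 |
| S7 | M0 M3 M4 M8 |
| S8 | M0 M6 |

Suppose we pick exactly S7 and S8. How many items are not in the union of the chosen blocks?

Union of S7, S8 = {M0, M3, M4, M6, M8}.
Not covered: M1, M2, M5, M7, M9 — 5 items.

5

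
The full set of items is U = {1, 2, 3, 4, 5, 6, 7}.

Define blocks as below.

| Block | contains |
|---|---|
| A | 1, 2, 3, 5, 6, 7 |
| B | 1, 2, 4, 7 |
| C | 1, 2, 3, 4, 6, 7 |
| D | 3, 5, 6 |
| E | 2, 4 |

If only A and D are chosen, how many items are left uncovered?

1

Union of A, D = {1, 2, 3, 5, 6, 7}.
Not covered: 4 — 1 item.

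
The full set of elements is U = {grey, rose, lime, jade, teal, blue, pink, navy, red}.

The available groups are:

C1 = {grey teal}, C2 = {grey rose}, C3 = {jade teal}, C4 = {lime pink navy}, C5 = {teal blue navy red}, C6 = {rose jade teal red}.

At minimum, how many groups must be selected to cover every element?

C2, C3, C4, and C5 cover everything between them: the union {grey, rose, lime, jade, teal, blue, pink, navy, red} is all of U.
Only C5 contains blue, so C5 is forced; the remaining 5 elements need at least 3 more groups (each remaining group adds at most 2) — so at least 4 groups are needed, and 4 is optimal.

4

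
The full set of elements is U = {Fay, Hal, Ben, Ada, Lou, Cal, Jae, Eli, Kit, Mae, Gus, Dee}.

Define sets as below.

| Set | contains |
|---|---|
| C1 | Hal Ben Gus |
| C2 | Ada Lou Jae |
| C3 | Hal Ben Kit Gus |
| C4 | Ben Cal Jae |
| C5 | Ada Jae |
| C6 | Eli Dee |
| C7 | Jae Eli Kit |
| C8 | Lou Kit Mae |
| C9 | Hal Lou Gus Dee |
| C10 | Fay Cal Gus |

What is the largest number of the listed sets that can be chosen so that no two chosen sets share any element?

4

C5, C6, C8, C10 are pairwise disjoint (C5={Ada,Jae}; C6={Eli,Dee}; C8={Lou,Kit,Mae}; C10={Fay,Cal,Gus}).
Every remaining set overlaps one of these, and no 5 of the listed sets are pairwise disjoint, so 4 is the maximum.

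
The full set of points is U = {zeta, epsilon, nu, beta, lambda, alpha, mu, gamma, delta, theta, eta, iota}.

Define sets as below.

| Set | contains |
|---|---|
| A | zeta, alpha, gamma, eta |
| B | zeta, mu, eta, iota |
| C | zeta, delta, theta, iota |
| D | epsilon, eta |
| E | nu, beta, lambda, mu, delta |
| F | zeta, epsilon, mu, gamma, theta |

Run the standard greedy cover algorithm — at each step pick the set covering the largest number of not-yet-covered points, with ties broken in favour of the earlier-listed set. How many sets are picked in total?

Greedy: pick E (covers 5 new) → pick A (covers 4 new) → pick C (covers 2 new) → pick D (covers 1 new). Total picks: 4.

4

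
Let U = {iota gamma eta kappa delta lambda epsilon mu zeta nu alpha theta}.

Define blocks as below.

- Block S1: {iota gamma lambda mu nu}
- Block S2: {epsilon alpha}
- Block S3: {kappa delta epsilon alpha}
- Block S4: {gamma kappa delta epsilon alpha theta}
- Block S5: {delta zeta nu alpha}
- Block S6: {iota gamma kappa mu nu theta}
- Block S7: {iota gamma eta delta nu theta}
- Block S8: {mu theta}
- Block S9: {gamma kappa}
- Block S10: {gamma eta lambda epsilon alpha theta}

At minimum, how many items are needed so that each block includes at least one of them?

H = {gamma, alpha, theta} meets every block (each contains at least one member of H), and |H| = 3.
The blocks S5, S8, S9 are pairwise disjoint, so any hitting set needs a separate item for each — at least 3. Hence 3 is optimal.

3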